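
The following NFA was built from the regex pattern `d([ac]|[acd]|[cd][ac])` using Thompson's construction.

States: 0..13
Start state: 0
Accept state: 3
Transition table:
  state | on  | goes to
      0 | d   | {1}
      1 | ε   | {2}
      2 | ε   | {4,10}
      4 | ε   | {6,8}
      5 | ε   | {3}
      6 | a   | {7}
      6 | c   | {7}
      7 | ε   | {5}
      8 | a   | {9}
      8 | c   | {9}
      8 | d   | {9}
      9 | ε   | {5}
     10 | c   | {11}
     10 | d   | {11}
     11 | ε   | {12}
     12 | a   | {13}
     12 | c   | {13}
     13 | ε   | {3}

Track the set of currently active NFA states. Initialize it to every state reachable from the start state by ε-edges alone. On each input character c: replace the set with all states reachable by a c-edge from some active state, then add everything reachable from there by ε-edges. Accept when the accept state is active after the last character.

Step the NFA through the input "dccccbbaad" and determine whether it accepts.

Answer: REJECT

Steps:
initial (ε-close {0}): {0}
'd' @ 1: {1,2,4,6,8,10}
'c' @ 2: {3,5,7,9,11,12}  (accept∈set)
'c' @ 3: {3,13}  (accept∈set)
'c' @ 4: {}  — no active states
rest 'cbbaad' ignored (set empty)
final: {}; accept 3 not in set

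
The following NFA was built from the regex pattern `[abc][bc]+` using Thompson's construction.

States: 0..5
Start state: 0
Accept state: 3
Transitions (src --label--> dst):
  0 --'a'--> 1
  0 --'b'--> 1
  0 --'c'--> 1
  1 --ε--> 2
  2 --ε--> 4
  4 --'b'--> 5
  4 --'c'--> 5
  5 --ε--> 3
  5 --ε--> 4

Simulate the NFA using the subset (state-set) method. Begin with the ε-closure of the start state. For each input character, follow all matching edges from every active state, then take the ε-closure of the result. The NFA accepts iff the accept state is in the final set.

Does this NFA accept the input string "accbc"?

Answer: ACCEPT

Steps:
initial (ε-close {0}): {0}
'a' @ 1: {1,2,4}
'c' @ 2: {3,4,5}  (accept∈set)
'c' @ 3: {3,4,5}  (accept∈set)
'b' @ 4: {3,4,5}  (accept∈set)
'c' @ 5: {3,4,5}  (accept∈set)
final: {3,4,5}; accept 3 in set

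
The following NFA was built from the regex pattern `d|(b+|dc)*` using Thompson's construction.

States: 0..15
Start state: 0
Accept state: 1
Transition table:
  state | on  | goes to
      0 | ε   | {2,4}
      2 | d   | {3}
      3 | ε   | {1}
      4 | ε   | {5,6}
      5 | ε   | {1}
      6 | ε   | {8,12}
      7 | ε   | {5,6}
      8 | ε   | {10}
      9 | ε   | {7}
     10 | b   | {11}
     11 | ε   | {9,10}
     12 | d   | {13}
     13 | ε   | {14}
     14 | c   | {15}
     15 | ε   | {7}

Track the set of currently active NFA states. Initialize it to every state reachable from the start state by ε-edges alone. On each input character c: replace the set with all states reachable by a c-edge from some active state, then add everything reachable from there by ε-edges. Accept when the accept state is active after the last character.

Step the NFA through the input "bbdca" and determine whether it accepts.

start: ε-closure({0}) = {0,1,2,4,5,6,8,10,12}
'b' @ 1: {1,5,6,7,8,9,10,11,12}  (accept∈set)
'b' @ 2: {1,5,6,7,8,9,10,11,12}  (accept∈set)
'd' @ 3: {13,14}
'c' @ 4: {1,5,6,7,8,10,12,15}  (accept∈set)
'a' @ 5: {}  — dead — no transitions
after full input: {}  (accept=1 not in)

Answer: REJECT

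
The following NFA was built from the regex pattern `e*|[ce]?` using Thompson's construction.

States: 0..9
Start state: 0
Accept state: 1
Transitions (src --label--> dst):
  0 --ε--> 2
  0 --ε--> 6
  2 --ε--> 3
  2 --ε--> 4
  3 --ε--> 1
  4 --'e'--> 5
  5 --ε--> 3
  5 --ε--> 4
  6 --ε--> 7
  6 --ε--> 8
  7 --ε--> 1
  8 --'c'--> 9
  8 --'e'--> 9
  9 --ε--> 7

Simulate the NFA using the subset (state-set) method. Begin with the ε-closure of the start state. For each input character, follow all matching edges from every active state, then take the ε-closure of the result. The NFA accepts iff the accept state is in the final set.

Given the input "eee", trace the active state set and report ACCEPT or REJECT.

S₀ = ε-closure({0}) = {0,1,2,3,4,6,7,8}
'e' @ 1: {1,3,4,5,7,9}  [accepting]
'e' @ 2: {1,3,4,5}  [accepting]
'e' @ 3: {1,3,4,5}  [accepting]
final: {1,3,4,5}; accept 1 in set

Answer: ACCEPT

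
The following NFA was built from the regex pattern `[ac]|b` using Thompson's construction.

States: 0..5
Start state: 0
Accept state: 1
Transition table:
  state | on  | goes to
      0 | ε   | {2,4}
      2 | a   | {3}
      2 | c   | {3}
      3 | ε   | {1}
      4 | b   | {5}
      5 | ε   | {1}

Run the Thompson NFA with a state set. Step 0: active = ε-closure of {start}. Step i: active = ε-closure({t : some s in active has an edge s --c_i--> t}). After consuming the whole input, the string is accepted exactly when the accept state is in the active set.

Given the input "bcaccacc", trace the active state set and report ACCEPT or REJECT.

Answer: REJECT

Steps:
initial (ε-close {0}): {0,2,4}
'b' @ 1: {1,5}  ✓accept
'c' @ 2: {}  — dead — no transitions
rest 'accacc' ignored (set empty)
final: {}; accept 1 not in set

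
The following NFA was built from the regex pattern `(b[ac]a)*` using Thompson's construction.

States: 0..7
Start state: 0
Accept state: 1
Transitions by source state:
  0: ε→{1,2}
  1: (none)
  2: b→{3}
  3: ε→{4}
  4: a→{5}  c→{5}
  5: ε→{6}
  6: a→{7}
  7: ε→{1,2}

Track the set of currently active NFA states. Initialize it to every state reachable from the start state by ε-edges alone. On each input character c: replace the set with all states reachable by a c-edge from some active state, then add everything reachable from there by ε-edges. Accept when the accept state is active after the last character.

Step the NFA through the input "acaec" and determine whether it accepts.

initial (ε-close {0}): {0,1,2}
'a' @ 1: {}  — state set empty
rest 'caec' ignored (set empty)
end set {} — state 1 not in

Answer: REJECT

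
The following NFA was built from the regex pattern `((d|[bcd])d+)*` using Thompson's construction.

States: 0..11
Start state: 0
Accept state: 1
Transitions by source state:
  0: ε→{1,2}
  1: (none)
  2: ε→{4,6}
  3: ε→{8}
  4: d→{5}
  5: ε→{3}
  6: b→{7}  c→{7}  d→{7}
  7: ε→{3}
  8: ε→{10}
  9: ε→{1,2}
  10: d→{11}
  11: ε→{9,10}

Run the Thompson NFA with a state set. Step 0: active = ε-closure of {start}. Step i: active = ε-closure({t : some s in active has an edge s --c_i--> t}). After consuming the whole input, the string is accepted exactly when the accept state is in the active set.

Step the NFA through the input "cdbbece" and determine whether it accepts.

initial (ε-close {0}): {0,1,2,4,6}
'c' @ 1: {3,7,8,10}
'd' @ 2: {1,2,4,6,9,10,11}  ✓accept
'b' @ 3: {3,7,8,10}
'b' @ 4: {}  — no active states
rest 'ece' ignored (set empty)
after full input: {}  (accept=1 not in)

Answer: REJECT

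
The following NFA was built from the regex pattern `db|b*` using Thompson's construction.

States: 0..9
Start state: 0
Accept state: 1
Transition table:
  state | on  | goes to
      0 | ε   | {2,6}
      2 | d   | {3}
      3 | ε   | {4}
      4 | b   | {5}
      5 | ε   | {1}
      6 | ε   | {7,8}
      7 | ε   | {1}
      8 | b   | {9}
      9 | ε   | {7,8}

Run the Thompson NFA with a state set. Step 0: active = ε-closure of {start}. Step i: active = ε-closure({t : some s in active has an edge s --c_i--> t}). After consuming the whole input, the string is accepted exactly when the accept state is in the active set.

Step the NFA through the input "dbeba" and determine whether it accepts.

start: ε-closure({0}) = {0,1,2,6,7,8}
'd' @ 1: {3,4}
'b' @ 2: {1,5}  (accept∈set)
'e' @ 3: {}  — no active states
rest 'ba' ignored (set empty)
after full input: {}  (accept=1 not in)

Answer: REJECT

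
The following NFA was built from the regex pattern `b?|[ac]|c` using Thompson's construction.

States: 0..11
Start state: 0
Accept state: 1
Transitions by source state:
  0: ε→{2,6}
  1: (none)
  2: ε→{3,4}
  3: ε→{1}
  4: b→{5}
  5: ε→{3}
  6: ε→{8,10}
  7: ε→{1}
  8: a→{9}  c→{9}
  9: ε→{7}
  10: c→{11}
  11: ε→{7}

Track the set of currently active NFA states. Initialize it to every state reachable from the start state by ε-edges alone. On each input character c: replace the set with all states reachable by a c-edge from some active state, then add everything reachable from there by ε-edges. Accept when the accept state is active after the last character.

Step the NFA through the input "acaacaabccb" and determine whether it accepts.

Answer: REJECT

Derivation:
start: ε-closure({0}) = {0,1,2,3,4,6,8,10}
'a' @ 1: {1,7,9}  [accepting]
'c' @ 2: {}  — dead — no transitions
rest 'aacaabccb' ignored (set empty)
end set {} — state 1 not in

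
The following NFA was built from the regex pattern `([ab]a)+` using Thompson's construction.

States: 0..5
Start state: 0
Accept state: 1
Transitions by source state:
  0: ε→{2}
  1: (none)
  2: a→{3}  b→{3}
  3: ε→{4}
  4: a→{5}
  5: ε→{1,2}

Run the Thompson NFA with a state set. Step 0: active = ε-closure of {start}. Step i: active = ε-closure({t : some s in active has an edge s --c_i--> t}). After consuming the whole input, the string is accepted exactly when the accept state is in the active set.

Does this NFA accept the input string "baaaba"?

Answer: ACCEPT

Derivation:
start: ε-closure({0}) = {0,2}
'b' @ 1: {3,4}
'a' @ 2: {1,2,5}  [accepting]
'a' @ 3: {3,4}
'a' @ 4: {1,2,5}  [accepting]
'b' @ 5: {3,4}
'a' @ 6: {1,2,5}  [accepting]
end set {1,2,5} — state 1 in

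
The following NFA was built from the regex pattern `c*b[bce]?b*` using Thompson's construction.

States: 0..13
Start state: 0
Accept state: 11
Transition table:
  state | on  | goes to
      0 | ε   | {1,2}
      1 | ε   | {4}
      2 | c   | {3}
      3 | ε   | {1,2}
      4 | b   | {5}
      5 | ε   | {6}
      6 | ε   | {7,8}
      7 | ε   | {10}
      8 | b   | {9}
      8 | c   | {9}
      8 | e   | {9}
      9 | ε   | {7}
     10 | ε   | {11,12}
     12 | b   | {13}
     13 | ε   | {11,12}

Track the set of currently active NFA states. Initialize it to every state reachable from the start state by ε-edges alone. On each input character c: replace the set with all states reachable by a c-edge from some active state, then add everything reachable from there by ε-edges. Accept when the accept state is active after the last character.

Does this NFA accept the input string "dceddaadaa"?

start: ε-closure({0}) = {0,1,2,4}
'd' @ 1: {}  — dead — no transitions
rest 'ceddaadaa' ignored (set empty)
end set {} — state 11 not in

Answer: REJECT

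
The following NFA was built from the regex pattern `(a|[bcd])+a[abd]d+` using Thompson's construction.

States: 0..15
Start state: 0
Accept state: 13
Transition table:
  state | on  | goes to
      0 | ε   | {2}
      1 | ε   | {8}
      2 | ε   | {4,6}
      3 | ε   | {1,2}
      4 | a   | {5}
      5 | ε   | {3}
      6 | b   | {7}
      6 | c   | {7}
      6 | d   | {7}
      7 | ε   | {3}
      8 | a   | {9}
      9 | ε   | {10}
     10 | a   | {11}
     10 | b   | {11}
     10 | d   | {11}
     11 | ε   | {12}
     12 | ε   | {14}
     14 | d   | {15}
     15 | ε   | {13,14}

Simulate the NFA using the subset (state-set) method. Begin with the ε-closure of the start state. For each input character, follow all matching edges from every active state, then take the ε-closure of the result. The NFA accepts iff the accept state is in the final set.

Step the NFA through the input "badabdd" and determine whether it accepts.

Answer: ACCEPT

Derivation:
start: ε-closure({0}) = {0,2,4,6}
'b' @ 1: {1,2,3,4,6,7,8}
'a' @ 2: {1,2,3,4,5,6,8,9,10}
'd' @ 3: {1,2,3,4,6,7,8,11,12,14}
'a' @ 4: {1,2,3,4,5,6,8,9,10}
'b' @ 5: {1,2,3,4,6,7,8,11,12,14}
'd' @ 6: {1,2,3,4,6,7,8,13,14,15}  ✓accept
'd' @ 7: {1,2,3,4,6,7,8,13,14,15}  ✓accept
after full input: {1,2,3,4,6,7,8,13,14,15}  (accept=13 in)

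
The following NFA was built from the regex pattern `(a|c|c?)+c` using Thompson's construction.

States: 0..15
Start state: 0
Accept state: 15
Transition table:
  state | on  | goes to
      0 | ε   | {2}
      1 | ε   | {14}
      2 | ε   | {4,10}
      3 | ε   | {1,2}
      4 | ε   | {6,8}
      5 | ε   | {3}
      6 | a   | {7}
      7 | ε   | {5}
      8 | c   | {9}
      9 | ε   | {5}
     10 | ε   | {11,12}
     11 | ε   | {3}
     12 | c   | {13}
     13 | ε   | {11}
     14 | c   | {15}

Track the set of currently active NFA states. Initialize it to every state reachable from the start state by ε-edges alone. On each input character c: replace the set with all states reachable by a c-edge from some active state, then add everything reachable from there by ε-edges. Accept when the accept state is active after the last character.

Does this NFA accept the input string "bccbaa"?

Answer: REJECT

Steps:
S₀ = ε-closure({0}) = {0,1,2,3,4,6,8,10,11,12,14}
'b' @ 1: {}  — no active states
rest 'ccbaa' ignored (set empty)
end set {} — state 15 not in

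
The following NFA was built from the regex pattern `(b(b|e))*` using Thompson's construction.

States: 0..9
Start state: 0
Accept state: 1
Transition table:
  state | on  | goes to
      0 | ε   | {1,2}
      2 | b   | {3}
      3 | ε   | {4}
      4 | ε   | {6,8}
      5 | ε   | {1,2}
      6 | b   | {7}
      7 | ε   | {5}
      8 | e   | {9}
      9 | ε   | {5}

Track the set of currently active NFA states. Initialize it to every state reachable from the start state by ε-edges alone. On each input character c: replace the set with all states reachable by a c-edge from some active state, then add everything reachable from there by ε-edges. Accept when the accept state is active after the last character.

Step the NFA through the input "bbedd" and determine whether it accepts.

Answer: REJECT

Derivation:
start: ε-closure({0}) = {0,1,2}
'b' @ 1: {3,4,6,8}
'b' @ 2: {1,2,5,7}  (accept∈set)
'e' @ 3: {}  — state set empty
rest 'dd' ignored (set empty)
after full input: {}  (accept=1 not in)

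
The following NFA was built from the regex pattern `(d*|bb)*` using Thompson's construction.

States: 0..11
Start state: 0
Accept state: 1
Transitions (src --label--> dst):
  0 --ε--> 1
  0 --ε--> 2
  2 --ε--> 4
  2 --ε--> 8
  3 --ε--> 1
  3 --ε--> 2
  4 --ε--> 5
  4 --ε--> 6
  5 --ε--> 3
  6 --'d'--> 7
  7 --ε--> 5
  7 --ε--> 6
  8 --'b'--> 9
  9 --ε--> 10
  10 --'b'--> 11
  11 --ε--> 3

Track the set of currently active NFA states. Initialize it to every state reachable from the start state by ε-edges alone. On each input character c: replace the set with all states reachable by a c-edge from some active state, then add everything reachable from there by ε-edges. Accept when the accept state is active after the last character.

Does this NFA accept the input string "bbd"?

Answer: ACCEPT

Trace:
initial (ε-close {0}): {0,1,2,3,4,5,6,8}
'b' @ 1: {9,10}
'b' @ 2: {1,2,3,4,5,6,8,11}  ✓accept
'd' @ 3: {1,2,3,4,5,6,7,8}  ✓accept
end set {1,2,3,4,5,6,7,8} — state 1 in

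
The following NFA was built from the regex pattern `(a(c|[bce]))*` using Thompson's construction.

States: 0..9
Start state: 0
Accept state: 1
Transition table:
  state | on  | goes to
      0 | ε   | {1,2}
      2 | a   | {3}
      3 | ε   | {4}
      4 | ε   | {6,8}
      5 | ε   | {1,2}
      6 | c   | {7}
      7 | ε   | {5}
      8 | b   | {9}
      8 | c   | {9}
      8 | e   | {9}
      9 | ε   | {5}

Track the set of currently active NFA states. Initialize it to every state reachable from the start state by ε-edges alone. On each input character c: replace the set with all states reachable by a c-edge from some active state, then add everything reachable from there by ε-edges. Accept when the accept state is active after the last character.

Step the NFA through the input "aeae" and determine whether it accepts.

start: ε-closure({0}) = {0,1,2}
'a' @ 1: {3,4,6,8}
'e' @ 2: {1,2,5,9}  [accepting]
'a' @ 3: {3,4,6,8}
'e' @ 4: {1,2,5,9}  [accepting]
after full input: {1,2,5,9}  (accept=1 in)

Answer: ACCEPT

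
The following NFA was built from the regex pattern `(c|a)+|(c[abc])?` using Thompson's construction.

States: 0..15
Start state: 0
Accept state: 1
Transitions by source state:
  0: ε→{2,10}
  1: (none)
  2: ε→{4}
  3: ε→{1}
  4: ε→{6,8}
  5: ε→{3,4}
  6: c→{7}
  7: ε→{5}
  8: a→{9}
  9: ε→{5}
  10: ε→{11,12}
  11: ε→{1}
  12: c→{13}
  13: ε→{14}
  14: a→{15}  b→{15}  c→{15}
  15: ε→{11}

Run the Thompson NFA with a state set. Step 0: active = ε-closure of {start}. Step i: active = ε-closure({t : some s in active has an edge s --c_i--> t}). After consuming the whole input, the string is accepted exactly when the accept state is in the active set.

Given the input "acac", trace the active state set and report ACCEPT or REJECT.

initial (ε-close {0}): {0,1,2,4,6,8,10,11,12}
'a' @ 1: {1,3,4,5,6,8,9}  ✓accept
'c' @ 2: {1,3,4,5,6,7,8}  ✓accept
'a' @ 3: {1,3,4,5,6,8,9}  ✓accept
'c' @ 4: {1,3,4,5,6,7,8}  ✓accept
final: {1,3,4,5,6,7,8}; accept 1 in set

Answer: ACCEPT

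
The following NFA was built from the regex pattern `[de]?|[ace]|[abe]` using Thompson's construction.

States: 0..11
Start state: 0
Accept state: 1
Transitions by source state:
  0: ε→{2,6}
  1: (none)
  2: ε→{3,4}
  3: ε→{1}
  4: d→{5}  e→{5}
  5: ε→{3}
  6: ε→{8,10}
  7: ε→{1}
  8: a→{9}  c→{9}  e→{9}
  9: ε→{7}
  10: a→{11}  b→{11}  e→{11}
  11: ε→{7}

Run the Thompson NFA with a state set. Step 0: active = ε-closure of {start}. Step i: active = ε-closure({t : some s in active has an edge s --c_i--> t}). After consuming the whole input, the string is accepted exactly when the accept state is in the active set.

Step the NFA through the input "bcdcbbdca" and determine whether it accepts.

S₀ = ε-closure({0}) = {0,1,2,3,4,6,8,10}
'b' @ 1: {1,7,11}  (accept∈set)
'c' @ 2: {}  — no active states
rest 'dcbbdca' ignored (set empty)
after full input: {}  (accept=1 not in)

Answer: REJECT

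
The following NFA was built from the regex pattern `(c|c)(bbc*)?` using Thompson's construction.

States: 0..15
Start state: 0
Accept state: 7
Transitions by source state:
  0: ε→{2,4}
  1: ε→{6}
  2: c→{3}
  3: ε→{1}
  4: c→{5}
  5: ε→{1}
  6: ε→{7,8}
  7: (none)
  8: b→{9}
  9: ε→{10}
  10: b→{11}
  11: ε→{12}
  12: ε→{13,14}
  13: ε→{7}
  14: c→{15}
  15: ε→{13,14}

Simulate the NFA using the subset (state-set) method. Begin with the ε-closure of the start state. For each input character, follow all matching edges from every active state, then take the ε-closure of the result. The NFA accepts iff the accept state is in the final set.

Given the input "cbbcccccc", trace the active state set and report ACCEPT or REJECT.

Answer: ACCEPT

Steps:
S₀ = ε-closure({0}) = {0,2,4}
'c' @ 1: {1,3,5,6,7,8}  (accept∈set)
'b' @ 2: {9,10}
'b' @ 3: {7,11,12,13,14}  (accept∈set)
'c' @ 4: {7,13,14,15}  (accept∈set)
'c' @ 5: {7,13,14,15}  (accept∈set)
'c' @ 6: {7,13,14,15}  (accept∈set)
'c' @ 7: {7,13,14,15}  (accept∈set)
'c' @ 8: {7,13,14,15}  (accept∈set)
'c' @ 9: {7,13,14,15}  (accept∈set)
final: {7,13,14,15}; accept 7 in set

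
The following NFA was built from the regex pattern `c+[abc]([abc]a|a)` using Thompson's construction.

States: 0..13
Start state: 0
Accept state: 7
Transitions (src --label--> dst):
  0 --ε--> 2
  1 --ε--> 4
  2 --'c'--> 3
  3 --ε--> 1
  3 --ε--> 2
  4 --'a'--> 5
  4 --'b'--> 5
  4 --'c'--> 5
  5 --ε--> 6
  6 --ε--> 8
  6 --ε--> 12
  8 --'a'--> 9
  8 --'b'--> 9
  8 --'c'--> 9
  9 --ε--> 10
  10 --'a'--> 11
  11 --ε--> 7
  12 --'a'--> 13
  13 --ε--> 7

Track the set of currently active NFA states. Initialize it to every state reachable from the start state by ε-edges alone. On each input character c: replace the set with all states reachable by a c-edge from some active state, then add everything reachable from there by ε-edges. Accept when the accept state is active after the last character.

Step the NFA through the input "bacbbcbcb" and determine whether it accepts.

S₀ = ε-closure({0}) = {0,2}
'b' @ 1: {}  — state set empty
rest 'acbbcbcb' ignored (set empty)
after full input: {}  (accept=7 not in)

Answer: REJECT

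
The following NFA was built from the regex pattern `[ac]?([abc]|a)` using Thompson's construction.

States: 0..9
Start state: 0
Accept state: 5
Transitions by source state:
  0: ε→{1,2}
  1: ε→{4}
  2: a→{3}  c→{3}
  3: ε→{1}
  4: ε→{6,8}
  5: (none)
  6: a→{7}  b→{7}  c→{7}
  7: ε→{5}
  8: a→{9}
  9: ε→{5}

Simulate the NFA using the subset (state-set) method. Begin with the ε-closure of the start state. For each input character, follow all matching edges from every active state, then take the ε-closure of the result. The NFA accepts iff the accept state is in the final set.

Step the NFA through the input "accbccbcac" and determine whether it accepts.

Answer: REJECT

Steps:
initial (ε-close {0}): {0,1,2,4,6,8}
'a' @ 1: {1,3,4,5,6,7,8,9}  ✓accept
'c' @ 2: {5,7}  ✓accept
'c' @ 3: {}  — dead — no transitions
rest 'bccbcac' ignored (set empty)
end set {} — state 5 not in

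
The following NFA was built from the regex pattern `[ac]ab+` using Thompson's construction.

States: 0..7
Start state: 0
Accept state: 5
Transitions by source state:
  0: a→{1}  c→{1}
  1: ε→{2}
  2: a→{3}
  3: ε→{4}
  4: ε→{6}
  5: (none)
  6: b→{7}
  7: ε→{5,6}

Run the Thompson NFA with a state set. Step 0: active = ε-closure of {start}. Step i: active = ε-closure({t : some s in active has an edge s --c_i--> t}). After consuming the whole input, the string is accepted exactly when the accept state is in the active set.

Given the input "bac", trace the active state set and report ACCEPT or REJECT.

Answer: REJECT

Steps:
initial (ε-close {0}): {0}
'b' @ 1: {}  — dead — no transitions
rest 'ac' ignored (set empty)
final: {}; accept 5 not in set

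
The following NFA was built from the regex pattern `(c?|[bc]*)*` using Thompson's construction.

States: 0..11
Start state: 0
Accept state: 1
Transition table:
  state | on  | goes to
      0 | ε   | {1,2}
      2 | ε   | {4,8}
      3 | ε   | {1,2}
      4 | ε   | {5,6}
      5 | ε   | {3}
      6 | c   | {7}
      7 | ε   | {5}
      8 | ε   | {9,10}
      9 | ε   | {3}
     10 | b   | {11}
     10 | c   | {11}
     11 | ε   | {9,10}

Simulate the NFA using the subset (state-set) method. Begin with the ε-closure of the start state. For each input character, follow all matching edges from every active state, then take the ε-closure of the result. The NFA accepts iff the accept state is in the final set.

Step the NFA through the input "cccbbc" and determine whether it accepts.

start: ε-closure({0}) = {0,1,2,3,4,5,6,8,9,10}
'c' @ 1: {1,2,3,4,5,6,7,8,9,10,11}  ✓accept
'c' @ 2: {1,2,3,4,5,6,7,8,9,10,11}  ✓accept
'c' @ 3: {1,2,3,4,5,6,7,8,9,10,11}  ✓accept
'b' @ 4: {1,2,3,4,5,6,8,9,10,11}  ✓accept
'b' @ 5: {1,2,3,4,5,6,8,9,10,11}  ✓accept
'c' @ 6: {1,2,3,4,5,6,7,8,9,10,11}  ✓accept
final: {1,2,3,4,5,6,7,8,9,10,11}; accept 1 in set

Answer: ACCEPT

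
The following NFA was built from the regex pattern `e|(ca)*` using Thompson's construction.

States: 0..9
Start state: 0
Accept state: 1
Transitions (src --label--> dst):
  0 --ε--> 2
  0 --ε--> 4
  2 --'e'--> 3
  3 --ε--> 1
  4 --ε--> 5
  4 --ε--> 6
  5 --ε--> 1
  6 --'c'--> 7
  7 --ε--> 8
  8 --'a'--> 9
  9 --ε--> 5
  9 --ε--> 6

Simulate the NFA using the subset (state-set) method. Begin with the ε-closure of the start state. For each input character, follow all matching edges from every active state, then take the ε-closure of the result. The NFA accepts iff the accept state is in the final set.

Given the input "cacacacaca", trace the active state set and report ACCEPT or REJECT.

Answer: ACCEPT

Trace:
S₀ = ε-closure({0}) = {0,1,2,4,5,6}
'c' @ 1: {7,8}
'a' @ 2: {1,5,6,9}  ✓accept
'c' @ 3: {7,8}
'a' @ 4: {1,5,6,9}  ✓accept
'c' @ 5: {7,8}
'a' @ 6: {1,5,6,9}  ✓accept
'c' @ 7: {7,8}
'a' @ 8: {1,5,6,9}  ✓accept
'c' @ 9: {7,8}
'a' @ 10: {1,5,6,9}  ✓accept
after full input: {1,5,6,9}  (accept=1 in)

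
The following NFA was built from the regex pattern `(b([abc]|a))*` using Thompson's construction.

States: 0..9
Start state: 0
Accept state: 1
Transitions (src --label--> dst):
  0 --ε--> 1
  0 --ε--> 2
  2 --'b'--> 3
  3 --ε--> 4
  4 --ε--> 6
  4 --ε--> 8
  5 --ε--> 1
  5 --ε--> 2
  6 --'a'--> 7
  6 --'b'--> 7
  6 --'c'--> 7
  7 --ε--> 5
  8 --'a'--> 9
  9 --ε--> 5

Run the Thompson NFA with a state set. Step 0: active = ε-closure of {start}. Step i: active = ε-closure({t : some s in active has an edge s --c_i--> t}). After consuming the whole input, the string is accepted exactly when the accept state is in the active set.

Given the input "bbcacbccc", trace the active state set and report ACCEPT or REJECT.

start: ε-closure({0}) = {0,1,2}
'b' @ 1: {3,4,6,8}
'b' @ 2: {1,2,5,7}  [accepting]
'c' @ 3: {}  — no active states
rest 'acbccc' ignored (set empty)
after full input: {}  (accept=1 not in)

Answer: REJECT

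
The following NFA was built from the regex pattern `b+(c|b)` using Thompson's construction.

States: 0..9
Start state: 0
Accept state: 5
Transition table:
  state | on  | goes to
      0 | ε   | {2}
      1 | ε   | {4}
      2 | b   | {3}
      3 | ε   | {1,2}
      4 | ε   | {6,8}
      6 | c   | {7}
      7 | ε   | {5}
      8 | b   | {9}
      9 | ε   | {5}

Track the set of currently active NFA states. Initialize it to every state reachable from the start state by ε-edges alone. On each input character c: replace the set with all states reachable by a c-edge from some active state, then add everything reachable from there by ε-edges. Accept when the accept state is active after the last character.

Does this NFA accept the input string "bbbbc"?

Answer: ACCEPT

Derivation:
initial (ε-close {0}): {0,2}
'b' @ 1: {1,2,3,4,6,8}
'b' @ 2: {1,2,3,4,5,6,8,9}  (accept∈set)
'b' @ 3: {1,2,3,4,5,6,8,9}  (accept∈set)
'b' @ 4: {1,2,3,4,5,6,8,9}  (accept∈set)
'c' @ 5: {5,7}  (accept∈set)
after full input: {5,7}  (accept=5 in)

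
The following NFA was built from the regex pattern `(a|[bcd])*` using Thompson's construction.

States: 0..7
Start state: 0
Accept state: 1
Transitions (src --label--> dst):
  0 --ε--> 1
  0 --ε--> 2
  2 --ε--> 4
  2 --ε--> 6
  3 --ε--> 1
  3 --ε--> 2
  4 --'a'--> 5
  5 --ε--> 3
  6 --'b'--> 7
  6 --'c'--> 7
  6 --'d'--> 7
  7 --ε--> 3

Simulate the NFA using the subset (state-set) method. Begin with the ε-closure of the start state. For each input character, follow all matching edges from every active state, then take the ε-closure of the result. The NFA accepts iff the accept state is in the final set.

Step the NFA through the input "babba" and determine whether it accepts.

start: ε-closure({0}) = {0,1,2,4,6}
'b' @ 1: {1,2,3,4,6,7}  [accepting]
'a' @ 2: {1,2,3,4,5,6}  [accepting]
'b' @ 3: {1,2,3,4,6,7}  [accepting]
'b' @ 4: {1,2,3,4,6,7}  [accepting]
'a' @ 5: {1,2,3,4,5,6}  [accepting]
final: {1,2,3,4,5,6}; accept 1 in set

Answer: ACCEPT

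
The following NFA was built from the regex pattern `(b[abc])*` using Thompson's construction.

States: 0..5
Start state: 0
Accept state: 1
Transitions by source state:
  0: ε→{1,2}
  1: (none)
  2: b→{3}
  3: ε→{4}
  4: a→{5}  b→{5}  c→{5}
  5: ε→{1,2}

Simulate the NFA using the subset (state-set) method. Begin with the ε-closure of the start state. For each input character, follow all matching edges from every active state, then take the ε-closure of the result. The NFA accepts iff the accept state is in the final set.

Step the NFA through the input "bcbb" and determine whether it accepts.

S₀ = ε-closure({0}) = {0,1,2}
'b' @ 1: {3,4}
'c' @ 2: {1,2,5}  ✓accept
'b' @ 3: {3,4}
'b' @ 4: {1,2,5}  ✓accept
final: {1,2,5}; accept 1 in set

Answer: ACCEPT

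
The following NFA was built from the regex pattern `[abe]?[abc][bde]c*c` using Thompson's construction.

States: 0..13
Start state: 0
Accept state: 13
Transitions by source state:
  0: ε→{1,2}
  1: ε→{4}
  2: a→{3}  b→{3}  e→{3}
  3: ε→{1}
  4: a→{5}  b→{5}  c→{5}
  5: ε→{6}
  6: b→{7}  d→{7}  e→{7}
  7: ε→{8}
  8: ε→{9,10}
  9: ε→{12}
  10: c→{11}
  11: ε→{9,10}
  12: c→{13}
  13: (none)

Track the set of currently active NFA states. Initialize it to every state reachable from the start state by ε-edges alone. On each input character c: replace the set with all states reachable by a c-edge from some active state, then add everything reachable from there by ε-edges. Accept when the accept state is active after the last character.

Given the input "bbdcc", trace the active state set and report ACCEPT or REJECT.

S₀ = ε-closure({0}) = {0,1,2,4}
'b' @ 1: {1,3,4,5,6}
'b' @ 2: {5,6,7,8,9,10,12}
'd' @ 3: {7,8,9,10,12}
'c' @ 4: {9,10,11,12,13}  (accept∈set)
'c' @ 5: {9,10,11,12,13}  (accept∈set)
end set {9,10,11,12,13} — state 13 in

Answer: ACCEPT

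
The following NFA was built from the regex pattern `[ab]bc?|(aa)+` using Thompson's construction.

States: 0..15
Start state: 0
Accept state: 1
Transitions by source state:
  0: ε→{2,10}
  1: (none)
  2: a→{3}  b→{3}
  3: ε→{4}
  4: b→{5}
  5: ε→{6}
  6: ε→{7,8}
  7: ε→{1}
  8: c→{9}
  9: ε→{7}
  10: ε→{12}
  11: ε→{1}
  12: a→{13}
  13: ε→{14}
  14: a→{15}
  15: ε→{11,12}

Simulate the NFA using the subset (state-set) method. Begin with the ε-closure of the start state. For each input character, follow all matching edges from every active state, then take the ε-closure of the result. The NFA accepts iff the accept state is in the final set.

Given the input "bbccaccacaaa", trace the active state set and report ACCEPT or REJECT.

start: ε-closure({0}) = {0,2,10,12}
'b' @ 1: {3,4}
'b' @ 2: {1,5,6,7,8}  ✓accept
'c' @ 3: {1,7,9}  ✓accept
'c' @ 4: {}  — dead — no transitions
rest 'accacaaa' ignored (set empty)
final: {}; accept 1 not in set

Answer: REJECT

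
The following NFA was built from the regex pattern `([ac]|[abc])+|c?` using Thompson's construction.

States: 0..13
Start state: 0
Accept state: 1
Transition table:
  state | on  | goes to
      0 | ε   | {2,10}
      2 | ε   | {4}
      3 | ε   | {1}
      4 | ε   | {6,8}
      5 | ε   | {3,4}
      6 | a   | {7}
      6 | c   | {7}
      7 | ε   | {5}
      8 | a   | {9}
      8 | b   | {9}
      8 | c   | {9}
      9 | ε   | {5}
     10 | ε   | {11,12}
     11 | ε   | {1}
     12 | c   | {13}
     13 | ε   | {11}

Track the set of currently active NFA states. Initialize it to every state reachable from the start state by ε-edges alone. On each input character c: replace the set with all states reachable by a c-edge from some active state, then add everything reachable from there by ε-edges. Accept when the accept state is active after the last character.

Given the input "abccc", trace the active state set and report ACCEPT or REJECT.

S₀ = ε-closure({0}) = {0,1,2,4,6,8,10,11,12}
'a' @ 1: {1,3,4,5,6,7,8,9}  (accept∈set)
'b' @ 2: {1,3,4,5,6,8,9}  (accept∈set)
'c' @ 3: {1,3,4,5,6,7,8,9}  (accept∈set)
'c' @ 4: {1,3,4,5,6,7,8,9}  (accept∈set)
'c' @ 5: {1,3,4,5,6,7,8,9}  (accept∈set)
final: {1,3,4,5,6,7,8,9}; accept 1 in set

Answer: ACCEPT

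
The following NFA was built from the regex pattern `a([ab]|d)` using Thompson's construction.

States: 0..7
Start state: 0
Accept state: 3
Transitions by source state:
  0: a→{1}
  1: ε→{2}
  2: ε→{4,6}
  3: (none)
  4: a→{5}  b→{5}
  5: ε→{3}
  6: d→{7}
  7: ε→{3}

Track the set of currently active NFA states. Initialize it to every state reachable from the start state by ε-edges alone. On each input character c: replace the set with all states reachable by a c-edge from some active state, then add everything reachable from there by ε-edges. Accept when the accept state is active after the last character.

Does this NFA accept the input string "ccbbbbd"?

initial (ε-close {0}): {0}
'c' @ 1: {}  — no active states
rest 'cbbbbd' ignored (set empty)
after full input: {}  (accept=3 not in)

Answer: REJECT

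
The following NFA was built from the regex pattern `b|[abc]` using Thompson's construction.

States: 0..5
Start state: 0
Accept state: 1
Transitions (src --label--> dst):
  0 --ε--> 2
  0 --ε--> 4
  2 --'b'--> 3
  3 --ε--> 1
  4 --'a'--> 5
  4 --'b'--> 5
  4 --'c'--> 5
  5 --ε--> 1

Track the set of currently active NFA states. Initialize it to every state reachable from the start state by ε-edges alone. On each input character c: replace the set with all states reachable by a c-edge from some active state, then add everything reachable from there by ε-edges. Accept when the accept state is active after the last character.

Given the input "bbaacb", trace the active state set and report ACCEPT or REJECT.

initial (ε-close {0}): {0,2,4}
'b' @ 1: {1,3,5}  (accept∈set)
'b' @ 2: {}  — no active states
rest 'aacb' ignored (set empty)
final: {}; accept 1 not in set

Answer: REJECT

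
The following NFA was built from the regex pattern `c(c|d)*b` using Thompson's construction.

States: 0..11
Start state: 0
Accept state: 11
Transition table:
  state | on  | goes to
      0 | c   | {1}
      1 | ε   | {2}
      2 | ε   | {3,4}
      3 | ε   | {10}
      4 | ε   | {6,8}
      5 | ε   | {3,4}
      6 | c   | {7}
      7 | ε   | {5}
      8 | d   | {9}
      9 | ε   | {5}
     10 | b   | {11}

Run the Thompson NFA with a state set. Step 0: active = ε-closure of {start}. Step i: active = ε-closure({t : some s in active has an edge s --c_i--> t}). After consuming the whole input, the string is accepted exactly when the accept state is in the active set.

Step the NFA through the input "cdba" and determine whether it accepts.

start: ε-closure({0}) = {0}
'c' @ 1: {1,2,3,4,6,8,10}
'd' @ 2: {3,4,5,6,8,9,10}
'b' @ 3: {11}  (accept∈set)
'a' @ 4: {}  — no active states
after full input: {}  (accept=11 not in)

Answer: REJECT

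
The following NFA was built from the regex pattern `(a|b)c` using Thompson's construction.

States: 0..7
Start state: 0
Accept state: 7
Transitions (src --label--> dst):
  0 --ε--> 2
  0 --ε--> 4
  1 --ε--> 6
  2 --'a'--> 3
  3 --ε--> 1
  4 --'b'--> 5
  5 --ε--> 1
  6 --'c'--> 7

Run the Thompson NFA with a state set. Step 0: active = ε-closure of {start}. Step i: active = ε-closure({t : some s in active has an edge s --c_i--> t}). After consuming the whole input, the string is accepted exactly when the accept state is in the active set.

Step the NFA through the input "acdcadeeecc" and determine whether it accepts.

start: ε-closure({0}) = {0,2,4}
'a' @ 1: {1,3,6}
'c' @ 2: {7}  [accepting]
'd' @ 3: {}  — no active states
rest 'cadeeecc' ignored (set empty)
end set {} — state 7 not in

Answer: REJECT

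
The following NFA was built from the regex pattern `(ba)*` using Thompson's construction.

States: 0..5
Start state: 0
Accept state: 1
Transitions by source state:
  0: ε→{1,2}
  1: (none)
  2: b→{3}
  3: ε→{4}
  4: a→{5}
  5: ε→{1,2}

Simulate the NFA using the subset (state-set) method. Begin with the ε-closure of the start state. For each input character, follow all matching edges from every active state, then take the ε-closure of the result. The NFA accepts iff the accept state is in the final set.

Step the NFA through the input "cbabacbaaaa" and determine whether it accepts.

initial (ε-close {0}): {0,1,2}
'c' @ 1: {}  — dead — no transitions
rest 'babacbaaaa' ignored (set empty)
final: {}; accept 1 not in set

Answer: REJECT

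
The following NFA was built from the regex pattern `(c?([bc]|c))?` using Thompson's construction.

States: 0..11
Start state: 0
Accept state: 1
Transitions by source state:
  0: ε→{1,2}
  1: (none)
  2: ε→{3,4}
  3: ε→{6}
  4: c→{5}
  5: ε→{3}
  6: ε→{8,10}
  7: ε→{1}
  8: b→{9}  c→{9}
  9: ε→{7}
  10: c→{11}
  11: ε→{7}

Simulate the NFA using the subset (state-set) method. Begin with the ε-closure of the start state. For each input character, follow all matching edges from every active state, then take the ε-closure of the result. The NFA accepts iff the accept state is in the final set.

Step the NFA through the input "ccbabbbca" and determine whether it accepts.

Answer: REJECT

Derivation:
initial (ε-close {0}): {0,1,2,3,4,6,8,10}
'c' @ 1: {1,3,5,6,7,8,9,10,11}  (accept∈set)
'c' @ 2: {1,7,9,11}  (accept∈set)
'b' @ 3: {}  — state set empty
rest 'abbbca' ignored (set empty)
after full input: {}  (accept=1 not in)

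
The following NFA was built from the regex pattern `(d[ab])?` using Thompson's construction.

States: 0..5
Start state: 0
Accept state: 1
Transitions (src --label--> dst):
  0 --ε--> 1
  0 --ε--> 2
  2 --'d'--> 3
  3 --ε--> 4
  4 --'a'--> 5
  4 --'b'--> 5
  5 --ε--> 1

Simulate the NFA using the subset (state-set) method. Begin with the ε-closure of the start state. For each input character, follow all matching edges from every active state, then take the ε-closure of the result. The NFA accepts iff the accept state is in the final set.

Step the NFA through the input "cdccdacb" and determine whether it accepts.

Answer: REJECT

Derivation:
S₀ = ε-closure({0}) = {0,1,2}
'c' @ 1: {}  — state set empty
rest 'dccdacb' ignored (set empty)
after full input: {}  (accept=1 not in)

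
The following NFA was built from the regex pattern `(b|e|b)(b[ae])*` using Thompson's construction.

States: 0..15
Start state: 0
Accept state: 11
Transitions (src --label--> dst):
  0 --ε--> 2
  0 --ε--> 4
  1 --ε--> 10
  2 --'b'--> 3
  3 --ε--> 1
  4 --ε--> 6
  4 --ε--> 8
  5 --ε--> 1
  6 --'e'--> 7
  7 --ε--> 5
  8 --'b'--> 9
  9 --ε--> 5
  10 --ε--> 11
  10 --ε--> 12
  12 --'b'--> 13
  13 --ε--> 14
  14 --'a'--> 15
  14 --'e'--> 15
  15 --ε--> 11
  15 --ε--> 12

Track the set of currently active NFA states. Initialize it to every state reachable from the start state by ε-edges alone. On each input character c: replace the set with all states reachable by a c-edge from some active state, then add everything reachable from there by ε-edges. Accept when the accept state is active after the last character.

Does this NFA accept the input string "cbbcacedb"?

Answer: REJECT

Derivation:
S₀ = ε-closure({0}) = {0,2,4,6,8}
'c' @ 1: {}  — no active states
rest 'bbcacedb' ignored (set empty)
final: {}; accept 11 not in set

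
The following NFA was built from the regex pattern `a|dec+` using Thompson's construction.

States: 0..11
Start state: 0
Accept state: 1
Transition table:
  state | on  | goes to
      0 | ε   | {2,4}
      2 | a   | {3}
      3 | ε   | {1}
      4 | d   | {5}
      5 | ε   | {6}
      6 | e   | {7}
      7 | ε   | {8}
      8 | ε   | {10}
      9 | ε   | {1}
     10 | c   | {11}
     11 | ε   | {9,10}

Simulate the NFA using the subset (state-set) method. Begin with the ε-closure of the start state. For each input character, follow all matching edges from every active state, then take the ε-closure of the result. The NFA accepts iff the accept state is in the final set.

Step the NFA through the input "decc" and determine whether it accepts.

Answer: ACCEPT

Trace:
initial (ε-close {0}): {0,2,4}
'd' @ 1: {5,6}
'e' @ 2: {7,8,10}
'c' @ 3: {1,9,10,11}  ✓accept
'c' @ 4: {1,9,10,11}  ✓accept
end set {1,9,10,11} — state 1 in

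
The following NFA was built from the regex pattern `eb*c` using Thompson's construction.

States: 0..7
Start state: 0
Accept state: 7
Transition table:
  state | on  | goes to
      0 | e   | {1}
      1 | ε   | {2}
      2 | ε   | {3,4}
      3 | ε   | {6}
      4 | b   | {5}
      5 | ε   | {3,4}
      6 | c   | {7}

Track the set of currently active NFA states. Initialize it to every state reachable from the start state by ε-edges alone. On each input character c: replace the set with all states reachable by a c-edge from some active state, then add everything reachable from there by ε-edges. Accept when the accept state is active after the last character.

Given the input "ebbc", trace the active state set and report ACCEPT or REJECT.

start: ε-closure({0}) = {0}
'e' @ 1: {1,2,3,4,6}
'b' @ 2: {3,4,5,6}
'b' @ 3: {3,4,5,6}
'c' @ 4: {7}  [accepting]
final: {7}; accept 7 in set

Answer: ACCEPT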